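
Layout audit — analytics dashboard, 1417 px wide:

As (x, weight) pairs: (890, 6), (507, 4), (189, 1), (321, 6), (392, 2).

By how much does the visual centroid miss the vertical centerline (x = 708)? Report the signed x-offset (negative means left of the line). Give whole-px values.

Total weight = 6 + 4 + 1 + 6 + 2 = 19.
Σw·x = 6·890 + 4·507 + 1·189 + 6·321 + 2·392 = 10267, so x̄ = 10267/19 ≈ 540.37.
Offset from x = 708: 540.37 − 708 ≈ -167.63.

≈ -168 px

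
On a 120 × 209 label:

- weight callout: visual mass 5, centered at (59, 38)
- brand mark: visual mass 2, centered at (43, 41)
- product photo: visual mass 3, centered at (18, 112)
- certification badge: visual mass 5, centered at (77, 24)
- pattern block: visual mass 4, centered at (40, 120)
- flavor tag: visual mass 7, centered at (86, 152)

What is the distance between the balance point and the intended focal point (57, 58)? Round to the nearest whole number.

≈ 30

Total weight = 5 + 2 + 3 + 5 + 4 + 7 = 26.
x: (5·59 + 2·43 + 3·18 + 5·77 + 4·40 + 7·86) / 26 = 1582 / 26 ≈ 60.85
y: (5·38 + 2·41 + 3·112 + 5·24 + 4·120 + 7·152) / 26 = 2272 / 26 ≈ 87.38
Offset from (57, 58): Δx ≈ 3.85, Δy ≈ 29.38; distance = √(Δx² + Δy²) ≈ 29.64.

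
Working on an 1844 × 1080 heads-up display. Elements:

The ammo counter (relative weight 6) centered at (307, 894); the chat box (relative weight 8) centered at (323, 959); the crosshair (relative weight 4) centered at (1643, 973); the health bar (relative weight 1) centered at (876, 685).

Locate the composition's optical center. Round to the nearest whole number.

(625, 927)

Total weight = 6 + 8 + 4 + 1 = 19.
x-moment: 6·307 + 8·323 + 4·1643 + 1·876 = 11874; centroid 11874/19 ≈ 624.95.
y-moment: 6·894 + 8·959 + 4·973 + 1·685 = 17613; centroid 17613/19 ≈ 927.00.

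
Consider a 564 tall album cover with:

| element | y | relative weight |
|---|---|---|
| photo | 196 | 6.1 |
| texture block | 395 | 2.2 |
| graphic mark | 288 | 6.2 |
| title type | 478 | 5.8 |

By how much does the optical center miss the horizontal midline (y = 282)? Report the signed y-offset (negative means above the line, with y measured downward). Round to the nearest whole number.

≈ 44

Weights sum to 6.1 + 2.2 + 6.2 + 5.8 = 20.3.
Σw·y = 6.1·196 + 2.2·395 + 6.2·288 + 5.8·478 = 6622.6, so ȳ = 6622.6/20.3 ≈ 326.24.
Difference: 326.24 − 282 ≈ 44.24.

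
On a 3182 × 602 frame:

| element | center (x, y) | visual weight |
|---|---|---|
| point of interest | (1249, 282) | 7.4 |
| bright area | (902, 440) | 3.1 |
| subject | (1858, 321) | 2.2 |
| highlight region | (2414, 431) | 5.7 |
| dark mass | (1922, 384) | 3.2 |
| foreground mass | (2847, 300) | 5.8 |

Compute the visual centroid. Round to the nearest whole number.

Weights sum to 7.4 + 3.1 + 2.2 + 5.7 + 3.2 + 5.8 = 27.4.
x: moment 52549.2 / weight 27.4 ≈ 1917.85
y: moment 9582.5 / weight 27.4 ≈ 349.73

(1918, 350)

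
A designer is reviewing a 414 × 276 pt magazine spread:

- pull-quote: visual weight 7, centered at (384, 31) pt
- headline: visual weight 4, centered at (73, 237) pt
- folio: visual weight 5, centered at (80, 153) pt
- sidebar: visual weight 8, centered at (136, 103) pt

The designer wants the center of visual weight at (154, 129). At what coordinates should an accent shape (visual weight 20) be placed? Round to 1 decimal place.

After adding the accent shape, total weight = 7 + 4 + 5 + 8 + 20 = 44.
x: target moment 44×154 = 6776; current 7·384 + 4·73 + 5·80 + 8·136 = 4468; the accent shape supplies 2308, so x = 2308/20 ≈ 115.40.
y: target moment 44×129 = 5676; current 7·31 + 4·237 + 5·153 + 8·103 = 2754; the accent shape supplies 2922, so y = 2922/20 ≈ 146.10.

(115.4, 146.1)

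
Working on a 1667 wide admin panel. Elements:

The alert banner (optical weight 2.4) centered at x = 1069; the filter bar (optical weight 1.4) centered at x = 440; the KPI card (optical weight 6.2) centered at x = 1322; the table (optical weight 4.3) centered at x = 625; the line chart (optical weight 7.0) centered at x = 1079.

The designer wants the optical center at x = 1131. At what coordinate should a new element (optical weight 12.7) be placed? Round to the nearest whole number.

x ≈ 1326

After adding the new element, total weight = 2.4 + 1.4 + 6.2 + 4.3 + 7.0 + 12.7 = 34.0.
x: need Σw·x = 34.0·1131 = 38454.0. Existing = 2.4·1069 + 1.4·440 + 6.2·1322 + 4.3·625 + 7.0·1079 = 21618.5. Remainder 16835.5 / 12.7 ≈ 1325.63.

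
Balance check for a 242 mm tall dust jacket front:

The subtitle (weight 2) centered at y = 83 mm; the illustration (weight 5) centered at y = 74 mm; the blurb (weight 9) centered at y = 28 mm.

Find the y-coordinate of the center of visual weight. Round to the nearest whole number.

y ≈ 49

Total weight = 2 + 5 + 9 = 16.
y-moment: 2·83 + 5·74 + 9·28 = 788; centroid 788/16 ≈ 49.25.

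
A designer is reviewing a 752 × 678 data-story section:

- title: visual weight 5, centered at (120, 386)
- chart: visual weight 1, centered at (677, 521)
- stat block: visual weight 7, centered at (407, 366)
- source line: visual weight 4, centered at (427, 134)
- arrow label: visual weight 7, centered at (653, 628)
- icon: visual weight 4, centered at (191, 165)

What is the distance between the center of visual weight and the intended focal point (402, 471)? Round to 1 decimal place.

Σw = 5 + 1 + 7 + 4 + 7 + 4 = 28.
Σw·x = 5·120 + 1·677 + 7·407 + 4·427 + 7·653 + 4·191 = 11169, so x̄ = 11169/28 ≈ 398.89.
Σw·y = 5·386 + 1·521 + 7·366 + 4·134 + 7·628 + 4·165 = 10605, so ȳ = 10605/28 ≈ 378.75.
Offset from (402, 471): Δx ≈ -3.11, Δy ≈ -92.25; distance = √(Δx² + Δy²) ≈ 92.30.

≈ 92.3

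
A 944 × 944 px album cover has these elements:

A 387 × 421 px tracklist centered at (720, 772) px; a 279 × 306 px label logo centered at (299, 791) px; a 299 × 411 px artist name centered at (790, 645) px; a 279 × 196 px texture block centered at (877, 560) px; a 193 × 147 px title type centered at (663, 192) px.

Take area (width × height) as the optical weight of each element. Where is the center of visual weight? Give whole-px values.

(675, 679)

Taking area as weight: tracklist 387·421 = 162927, label logo 279·306 = 85374, artist name 299·411 = 122889, texture block 279·196 = 54684, title type 193·147 = 28371. Sum 454245.
Σw·x = 162927·720 + 85374·299 + 122889·790 + 54684·877 + 28371·663 = 306684417, so x̄ = 306684417/454245 ≈ 675.15.
Σw·y = 162927·772 + 85374·791 + 122889·645 + 54684·560 + 28371·192 = 308644155, so ȳ = 308644155/454245 ≈ 679.47.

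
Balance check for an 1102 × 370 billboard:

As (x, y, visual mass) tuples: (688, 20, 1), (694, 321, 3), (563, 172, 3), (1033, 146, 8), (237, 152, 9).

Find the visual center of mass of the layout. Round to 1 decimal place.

Weights sum to 1 + 3 + 3 + 8 + 9 = 24.
x: (1·688 + 3·694 + 3·563 + 8·1033 + 9·237) / 24 = 14856 / 24 ≈ 619.00
y: (1·20 + 3·321 + 3·172 + 8·146 + 9·152) / 24 = 4035 / 24 ≈ 168.12

(619.0, 168.1)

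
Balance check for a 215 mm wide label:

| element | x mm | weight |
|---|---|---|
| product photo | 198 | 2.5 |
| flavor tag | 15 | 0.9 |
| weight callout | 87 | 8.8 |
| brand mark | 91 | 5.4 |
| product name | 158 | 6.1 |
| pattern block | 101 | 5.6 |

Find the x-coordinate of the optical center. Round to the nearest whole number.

Total weight = 2.5 + 0.9 + 8.8 + 5.4 + 6.1 + 5.6 = 29.3.
x-moment: 2.5·198 + 0.9·15 + 8.8·87 + 5.4·91 + 6.1·158 + 5.6·101 = 3294.9; centroid 3294.9/29.3 ≈ 112.45.

x ≈ 112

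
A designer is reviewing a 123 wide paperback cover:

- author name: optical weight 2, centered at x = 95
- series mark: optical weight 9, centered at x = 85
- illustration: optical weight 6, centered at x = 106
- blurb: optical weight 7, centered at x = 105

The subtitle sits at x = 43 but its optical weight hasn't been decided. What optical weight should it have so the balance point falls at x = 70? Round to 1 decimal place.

Existing Σw = 24 (2 + 9 + 6 + 7); existing moment 2·95 + 9·85 + 6·106 + 7·105 = 2326.
Balance at x = 70 requires (2326 + w·43) / (24 + w) = 70.
Rearranging, w·(43 − 70) = 70·24 − 2326 = -646, so w ≈ -646/-27 = 23.93.

w ≈ 23.9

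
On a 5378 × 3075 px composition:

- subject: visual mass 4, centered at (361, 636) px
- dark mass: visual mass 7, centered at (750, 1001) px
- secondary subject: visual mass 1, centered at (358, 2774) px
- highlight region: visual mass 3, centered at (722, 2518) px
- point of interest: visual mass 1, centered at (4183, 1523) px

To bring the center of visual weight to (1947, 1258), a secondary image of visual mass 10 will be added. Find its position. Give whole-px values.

After adding the secondary image, total weight = 4 + 7 + 1 + 3 + 1 + 10 = 26.
Along x: (13401 + 10·x) / 26 = 1947 (existing moment 4·361 + 7·750 + 1·358 + 3·722 + 1·4183 = 13401) ⇒ x = (50622 − 13401) / 10 ≈ 3722.10.
Along y: (21402 + 10·y) / 26 = 1258 (existing moment 4·636 + 7·1001 + 1·2774 + 3·2518 + 1·1523 = 21402) ⇒ y = (32708 − 21402) / 10 ≈ 1130.60.

(3722, 1131)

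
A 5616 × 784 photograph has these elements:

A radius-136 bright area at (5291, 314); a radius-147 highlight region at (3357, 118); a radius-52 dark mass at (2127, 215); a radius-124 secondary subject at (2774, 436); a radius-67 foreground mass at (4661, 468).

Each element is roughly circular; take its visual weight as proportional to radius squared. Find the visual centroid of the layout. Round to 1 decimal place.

(3825.1, 283.1)

r² weights: bright area 136² = 18496, highlight region 147² = 21609, dark mass 52² = 2704, secondary subject 124² = 15376, foreground mass 67² = 4489. Total = 62674.
Σw·x = 18496·5291 + 21609·3357 + 2704·2127 + 15376·2774 + 4489·4661 = 239731410, so x̄ = 239731410/62674 ≈ 3825.05.
Σw·y = 18496·314 + 21609·118 + 2704·215 + 15376·436 + 4489·468 = 17743754, so ȳ = 17743754/62674 ≈ 283.11.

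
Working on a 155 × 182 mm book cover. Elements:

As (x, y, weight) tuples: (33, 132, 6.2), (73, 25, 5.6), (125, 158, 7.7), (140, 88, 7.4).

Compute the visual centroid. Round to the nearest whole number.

(97, 105)

Total weight = 6.2 + 5.6 + 7.7 + 7.4 = 26.9.
x: (6.2·33 + 5.6·73 + 7.7·125 + 7.4·140) / 26.9 = 2611.9 / 26.9 ≈ 97.10
y: (6.2·132 + 5.6·25 + 7.7·158 + 7.4·88) / 26.9 = 2826.2 / 26.9 ≈ 105.06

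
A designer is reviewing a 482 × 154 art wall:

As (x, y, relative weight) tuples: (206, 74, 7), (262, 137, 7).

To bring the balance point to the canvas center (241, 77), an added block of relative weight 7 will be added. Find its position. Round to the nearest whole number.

After adding the added block, total weight = 7 + 7 + 7 = 21.
x: target moment 21×241 = 5061; current 7·206 + 7·262 = 3276; the added block supplies 1785, so x = 1785/7 ≈ 255.00.
y: target moment 21×77 = 1617; current 7·74 + 7·137 = 1477; the added block supplies 140, so y = 140/7 ≈ 20.00.

(255, 20)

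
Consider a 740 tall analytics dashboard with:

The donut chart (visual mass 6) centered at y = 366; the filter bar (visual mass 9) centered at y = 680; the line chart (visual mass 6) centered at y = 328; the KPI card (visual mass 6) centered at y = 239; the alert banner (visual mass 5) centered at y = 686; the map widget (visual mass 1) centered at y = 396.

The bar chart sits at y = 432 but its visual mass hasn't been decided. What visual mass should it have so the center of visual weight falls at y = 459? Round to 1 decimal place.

w ≈ 14.7

Known weights sum to 6 + 9 + 6 + 6 + 5 + 1 = 33; their moment is 6·366 + 9·680 + 6·328 + 6·239 + 5·686 + 1·396 = 15544.
Balance at y = 459 requires (15544 + w·432) / (33 + w) = 459.
Solving: w = (459·33 − 15544) / (432 − 459) = -397 / -27 ≈ 14.70.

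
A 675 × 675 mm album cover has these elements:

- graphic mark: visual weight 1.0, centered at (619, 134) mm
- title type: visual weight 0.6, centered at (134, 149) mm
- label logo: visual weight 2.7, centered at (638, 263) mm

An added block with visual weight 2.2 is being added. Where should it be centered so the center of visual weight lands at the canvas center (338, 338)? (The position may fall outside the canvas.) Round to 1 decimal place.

(-102.3, 574.3)

After adding the added block, total weight = 1.0 + 0.6 + 2.7 + 2.2 = 6.5.
x: need Σw·x = 6.5·338 = 2197.0. Existing = 1.0·619 + 0.6·134 + 2.7·638 = 2422.0. Remainder -225.0 / 2.2 ≈ -102.27.
y: need Σw·y = 6.5·338 = 2197.0. Existing = 1.0·134 + 0.6·149 + 2.7·263 = 933.5. Remainder 1263.5 / 2.2 ≈ 574.32.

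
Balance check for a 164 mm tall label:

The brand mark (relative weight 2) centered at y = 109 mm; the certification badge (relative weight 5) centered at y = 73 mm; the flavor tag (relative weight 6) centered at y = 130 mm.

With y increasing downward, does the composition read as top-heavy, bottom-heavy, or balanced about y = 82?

Weights sum to 2 + 5 + 6 = 13.
y-moment: 2·109 + 5·73 + 6·130 = 1363; centroid 1363/13 ≈ 104.85.
104.8 lies below (larger y than) the midline 82, so the layout is bottom-heavy.

bottom-heavy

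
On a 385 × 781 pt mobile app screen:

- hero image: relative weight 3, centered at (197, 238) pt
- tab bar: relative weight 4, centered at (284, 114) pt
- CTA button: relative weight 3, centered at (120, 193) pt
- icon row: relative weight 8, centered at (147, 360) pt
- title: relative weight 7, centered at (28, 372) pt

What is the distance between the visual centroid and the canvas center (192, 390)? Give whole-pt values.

≈ 114 pt

Σw = 3 + 4 + 3 + 8 + 7 = 25.
x: (3·197 + 4·284 + 3·120 + 8·147 + 7·28) / 25 = 3459 / 25 ≈ 138.36
y: (3·238 + 4·114 + 3·193 + 8·360 + 7·372) / 25 = 7233 / 25 ≈ 289.32
From (192, 390): dx = -53.64, dy = -100.68, so the distance is √(dx²+dy²) ≈ 114.08.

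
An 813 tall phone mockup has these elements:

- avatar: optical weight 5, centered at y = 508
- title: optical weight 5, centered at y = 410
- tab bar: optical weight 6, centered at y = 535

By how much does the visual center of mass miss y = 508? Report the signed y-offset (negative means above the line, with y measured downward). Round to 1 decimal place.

Σw = 5 + 5 + 6 = 16.
y-moment: 5·508 + 5·410 + 6·535 = 7800; centroid 7800/16 ≈ 487.50.
Difference: 487.50 − 508 ≈ -20.50.

≈ -20.5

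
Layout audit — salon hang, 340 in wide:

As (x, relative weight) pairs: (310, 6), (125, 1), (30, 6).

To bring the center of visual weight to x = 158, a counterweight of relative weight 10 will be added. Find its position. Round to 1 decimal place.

After adding the counterweight, total weight = 6 + 1 + 6 + 10 = 23.
x: need Σw·x = 23·158 = 3634. Existing = 6·310 + 1·125 + 6·30 = 2165. Remainder 1469 / 10 ≈ 146.90.

x ≈ 146.9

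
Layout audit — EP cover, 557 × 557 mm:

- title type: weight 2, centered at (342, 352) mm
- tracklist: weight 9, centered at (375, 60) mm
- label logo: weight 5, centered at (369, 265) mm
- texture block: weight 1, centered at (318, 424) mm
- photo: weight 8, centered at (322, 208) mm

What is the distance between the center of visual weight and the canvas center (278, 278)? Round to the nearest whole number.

Σw = 2 + 9 + 5 + 1 + 8 = 25.
Σw·x = 2·342 + 9·375 + 5·369 + 1·318 + 8·322 = 8798, so x̄ = 8798/25 ≈ 351.92.
Σw·y = 2·352 + 9·60 + 5·265 + 1·424 + 8·208 = 4657, so ȳ = 4657/25 ≈ 186.28.
From (278, 278): dx = 73.92, dy = -91.72, so the distance is √(dx²+dy²) ≈ 117.80.

≈ 118 mm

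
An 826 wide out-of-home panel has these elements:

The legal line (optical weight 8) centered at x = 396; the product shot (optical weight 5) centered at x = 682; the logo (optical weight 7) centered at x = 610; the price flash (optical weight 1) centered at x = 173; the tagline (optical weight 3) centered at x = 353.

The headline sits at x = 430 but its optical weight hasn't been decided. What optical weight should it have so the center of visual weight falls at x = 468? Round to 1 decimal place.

Existing Σw = 24 (8 + 5 + 7 + 1 + 3); existing moment 8·396 + 5·682 + 7·610 + 1·173 + 3·353 = 12080.
Balance at x = 468 requires (12080 + w·430) / (24 + w) = 468.
So w = (468·24 − 12080)/(430 − 468) = -848/-38 ≈ 22.32.

w ≈ 22.3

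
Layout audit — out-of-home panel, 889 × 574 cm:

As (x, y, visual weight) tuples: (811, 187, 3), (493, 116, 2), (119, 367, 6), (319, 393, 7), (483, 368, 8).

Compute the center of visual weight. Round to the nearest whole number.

(393, 334)

Weights sum to 3 + 2 + 6 + 7 + 8 = 26.
Σw·x = 3·811 + 2·493 + 6·119 + 7·319 + 8·483 = 10230, so x̄ = 10230/26 ≈ 393.46.
Σw·y = 3·187 + 2·116 + 6·367 + 7·393 + 8·368 = 8690, so ȳ = 8690/26 ≈ 334.23.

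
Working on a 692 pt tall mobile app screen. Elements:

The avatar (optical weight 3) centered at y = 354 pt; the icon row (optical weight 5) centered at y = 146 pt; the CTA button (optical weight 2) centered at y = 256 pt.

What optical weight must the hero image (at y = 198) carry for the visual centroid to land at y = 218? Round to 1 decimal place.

Existing Σw = 10 (3 + 5 + 2); existing moment 3·354 + 5·146 + 2·256 = 2304.
Set Σw·y/Σw = 218: (2304 + 198w) = 218·(10 + w).
Solving: w = (218·10 − 2304) / (198 − 218) = -124 / -20 ≈ 6.20.

w ≈ 6.2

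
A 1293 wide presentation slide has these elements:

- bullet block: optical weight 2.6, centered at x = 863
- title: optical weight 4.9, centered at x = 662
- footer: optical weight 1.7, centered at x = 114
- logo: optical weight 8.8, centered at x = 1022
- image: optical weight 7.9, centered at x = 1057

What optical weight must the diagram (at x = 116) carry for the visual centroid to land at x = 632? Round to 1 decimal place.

Known weights sum to 2.6 + 4.9 + 1.7 + 8.8 + 7.9 = 25.9; their moment is 2.6·863 + 4.9·662 + 1.7·114 + 8.8·1022 + 7.9·1057 = 23025.3.
Set Σw·x/Σw = 632: (23025.3 + 116w) = 632·(25.9 + w).
Solving: w = (632·25.9 − 23025.3) / (116 − 632) = -6656.5 / -516 ≈ 12.90.

w ≈ 12.9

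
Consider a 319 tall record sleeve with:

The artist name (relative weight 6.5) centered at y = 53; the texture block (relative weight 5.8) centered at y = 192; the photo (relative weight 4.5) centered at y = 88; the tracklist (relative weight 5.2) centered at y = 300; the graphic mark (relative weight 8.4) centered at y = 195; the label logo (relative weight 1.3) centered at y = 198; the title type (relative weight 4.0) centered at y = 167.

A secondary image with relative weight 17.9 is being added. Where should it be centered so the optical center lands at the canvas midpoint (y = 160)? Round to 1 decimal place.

With the secondary image, Σw becomes 6.5 + 5.8 + 4.5 + 5.2 + 8.4 + 1.3 + 4.0 + 17.9 = 53.6.
Along y: (5977.5 + 17.9·y) / 53.6 = 160 (existing moment 6.5·53 + 5.8·192 + 4.5·88 + 5.2·300 + 8.4·195 + 1.3·198 + 4.0·167 = 5977.5) ⇒ y = (8576.0 − 5977.5) / 17.9 ≈ 145.17.

y ≈ 145.2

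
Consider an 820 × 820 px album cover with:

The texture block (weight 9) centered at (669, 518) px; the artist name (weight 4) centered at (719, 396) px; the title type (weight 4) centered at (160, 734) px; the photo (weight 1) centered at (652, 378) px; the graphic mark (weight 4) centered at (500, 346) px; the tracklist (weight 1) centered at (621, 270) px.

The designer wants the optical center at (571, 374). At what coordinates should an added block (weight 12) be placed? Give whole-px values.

(598, 156)

With the added block, Σw becomes 9 + 4 + 4 + 1 + 4 + 1 + 12 = 35.
x: target moment 35×571 = 19985; current 9·669 + 4·719 + 4·160 + 1·652 + 4·500 + 1·621 = 12810; the added block supplies 7175, so x = 7175/12 ≈ 597.92.
y: target moment 35×374 = 13090; current 9·518 + 4·396 + 4·734 + 1·378 + 4·346 + 1·270 = 11214; the added block supplies 1876, so y = 1876/12 ≈ 156.33.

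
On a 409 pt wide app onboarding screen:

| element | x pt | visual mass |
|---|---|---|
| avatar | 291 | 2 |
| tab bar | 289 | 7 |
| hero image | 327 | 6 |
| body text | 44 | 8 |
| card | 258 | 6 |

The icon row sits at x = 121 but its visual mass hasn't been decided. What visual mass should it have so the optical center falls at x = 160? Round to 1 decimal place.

Known weights sum to 2 + 7 + 6 + 8 + 6 = 29; their moment is 2·291 + 7·289 + 6·327 + 8·44 + 6·258 = 6467.
Balance at x = 160 requires (6467 + w·121) / (29 + w) = 160.
Solving: w = (160·29 − 6467) / (121 − 160) = -1827 / -39 ≈ 46.85.

w ≈ 46.8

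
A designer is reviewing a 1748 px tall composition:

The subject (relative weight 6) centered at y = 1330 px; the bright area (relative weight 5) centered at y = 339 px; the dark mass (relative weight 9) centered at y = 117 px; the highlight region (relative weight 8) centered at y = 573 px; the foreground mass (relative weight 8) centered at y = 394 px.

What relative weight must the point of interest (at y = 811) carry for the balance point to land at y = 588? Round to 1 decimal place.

w ≈ 12.1

Existing Σw = 36 (6 + 5 + 9 + 8 + 8); existing moment 6·1330 + 5·339 + 9·117 + 8·573 + 8·394 = 18464.
Set Σw·y/Σw = 588: (18464 + 811w) = 588·(36 + w).
Solving: w = (588·36 − 18464) / (811 − 588) = 2704 / 223 ≈ 12.13.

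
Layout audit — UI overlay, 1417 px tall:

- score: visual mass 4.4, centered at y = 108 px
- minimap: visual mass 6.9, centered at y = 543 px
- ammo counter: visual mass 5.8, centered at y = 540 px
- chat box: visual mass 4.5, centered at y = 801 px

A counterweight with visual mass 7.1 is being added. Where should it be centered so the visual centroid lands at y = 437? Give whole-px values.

y ≈ 223

With the counterweight, Σw becomes 4.4 + 6.9 + 5.8 + 4.5 + 7.1 = 28.7.
y: target moment 28.7×437 = 12541.9; current 4.4·108 + 6.9·543 + 5.8·540 + 4.5·801 = 10958.4; the counterweight supplies 1583.5, so y = 1583.5/7.1 ≈ 223.03.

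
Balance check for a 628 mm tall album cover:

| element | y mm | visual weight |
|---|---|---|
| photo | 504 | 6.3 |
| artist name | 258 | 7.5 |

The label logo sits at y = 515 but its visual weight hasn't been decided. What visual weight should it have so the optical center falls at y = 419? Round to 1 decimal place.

w ≈ 7.0

Fixed elements: Σw = 6.3 + 7.5 = 13.8, Σw·y = 6.3·504 + 7.5·258 = 5110.2.
For the centroid to hit 419: (5110.2 + w·515) / (13.8 + w) = 419.
Rearranging, w·(515 − 419) = 419·13.8 − 5110.2 = 672.0, so w ≈ 672.0/96 = 7.00.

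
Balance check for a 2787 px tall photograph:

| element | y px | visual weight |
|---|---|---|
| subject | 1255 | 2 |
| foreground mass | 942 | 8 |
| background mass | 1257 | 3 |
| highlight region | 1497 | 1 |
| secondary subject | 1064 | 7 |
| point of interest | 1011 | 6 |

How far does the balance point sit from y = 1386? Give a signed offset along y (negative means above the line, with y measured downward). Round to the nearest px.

≈ -318 px

Total weight = 2 + 8 + 3 + 1 + 7 + 6 = 27.
Σw·y = 28828; ȳ = 28828/27 ≈ 1067.70.
Against y = 1386, that's 1067.70 − 1386 = -318.30.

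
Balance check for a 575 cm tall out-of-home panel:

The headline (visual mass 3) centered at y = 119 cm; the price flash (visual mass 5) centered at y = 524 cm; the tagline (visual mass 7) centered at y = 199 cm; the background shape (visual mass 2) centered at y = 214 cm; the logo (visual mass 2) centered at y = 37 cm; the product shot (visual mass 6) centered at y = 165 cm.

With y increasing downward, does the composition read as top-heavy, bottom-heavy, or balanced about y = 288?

Σw = 3 + 5 + 7 + 2 + 2 + 6 = 25.
y-moment: 3·119 + 5·524 + 7·199 + 2·214 + 2·37 + 6·165 = 5862; centroid 5862/25 ≈ 234.48.
234.5 vs midline 288 → top-heavy.

top-heavy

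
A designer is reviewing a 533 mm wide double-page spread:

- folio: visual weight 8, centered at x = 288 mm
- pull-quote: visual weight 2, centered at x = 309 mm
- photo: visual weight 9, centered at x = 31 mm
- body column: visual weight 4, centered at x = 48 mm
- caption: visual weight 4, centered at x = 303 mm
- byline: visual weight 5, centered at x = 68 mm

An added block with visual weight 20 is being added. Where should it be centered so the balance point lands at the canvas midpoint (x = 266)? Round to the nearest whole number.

x ≈ 444

New total weight: (8 + 2 + 9 + 4 + 4 + 5) + 20 = 52.
Along x: (4945 + 20·x) / 52 = 266 (existing moment 8·288 + 2·309 + 9·31 + 4·48 + 4·303 + 5·68 = 4945) ⇒ x = (13832 − 4945) / 20 ≈ 444.35.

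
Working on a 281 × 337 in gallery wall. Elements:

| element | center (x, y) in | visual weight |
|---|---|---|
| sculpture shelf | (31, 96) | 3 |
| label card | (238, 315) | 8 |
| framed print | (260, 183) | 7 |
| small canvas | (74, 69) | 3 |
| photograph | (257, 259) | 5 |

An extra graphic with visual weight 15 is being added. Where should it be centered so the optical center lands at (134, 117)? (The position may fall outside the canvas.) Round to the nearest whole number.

(11, -53)

After adding the extra graphic, total weight = 3 + 8 + 7 + 3 + 5 + 15 = 41.
x: target moment 41×134 = 5494; current 3·31 + 8·238 + 7·260 + 3·74 + 5·257 = 5324; the extra graphic supplies 170, so x = 170/15 ≈ 11.33.
y: target moment 41×117 = 4797; current 3·96 + 8·315 + 7·183 + 3·69 + 5·259 = 5591; the extra graphic supplies -794, so y = -794/15 ≈ -52.93.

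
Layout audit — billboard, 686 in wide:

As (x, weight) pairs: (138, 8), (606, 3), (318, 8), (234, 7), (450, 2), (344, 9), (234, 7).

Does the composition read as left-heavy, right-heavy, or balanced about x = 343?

Σw = 8 + 3 + 8 + 7 + 2 + 9 + 7 = 44.
x: (8·138 + 3·606 + 8·318 + 7·234 + 2·450 + 9·344 + 7·234) / 44 = 12738 / 44 ≈ 289.50
289.5 lies left of the midline 343, so the layout is left-heavy.

left-heavy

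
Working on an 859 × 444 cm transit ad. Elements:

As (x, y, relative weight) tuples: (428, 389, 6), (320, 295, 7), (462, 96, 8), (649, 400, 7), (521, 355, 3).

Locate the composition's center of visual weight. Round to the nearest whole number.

Weights sum to 6 + 7 + 8 + 7 + 3 = 31.
x: (6·428 + 7·320 + 8·462 + 7·649 + 3·521) / 31 = 14610 / 31 ≈ 471.29
y: (6·389 + 7·295 + 8·96 + 7·400 + 3·355) / 31 = 9032 / 31 ≈ 291.35

(471, 291)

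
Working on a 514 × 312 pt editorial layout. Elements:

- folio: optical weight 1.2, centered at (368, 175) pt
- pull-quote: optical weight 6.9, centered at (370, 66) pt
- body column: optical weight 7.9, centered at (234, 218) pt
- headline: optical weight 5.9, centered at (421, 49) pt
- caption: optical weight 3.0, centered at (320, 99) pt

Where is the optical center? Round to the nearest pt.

Total weight = 1.2 + 6.9 + 7.9 + 5.9 + 3.0 = 24.9.
Σw·x = 1.2·368 + 6.9·370 + 7.9·234 + 5.9·421 + 3.0·320 = 8287.1, so x̄ = 8287.1/24.9 ≈ 332.82.
Σw·y = 1.2·175 + 6.9·66 + 7.9·218 + 5.9·49 + 3.0·99 = 2973.7, so ȳ = 2973.7/24.9 ≈ 119.43.

(333, 119)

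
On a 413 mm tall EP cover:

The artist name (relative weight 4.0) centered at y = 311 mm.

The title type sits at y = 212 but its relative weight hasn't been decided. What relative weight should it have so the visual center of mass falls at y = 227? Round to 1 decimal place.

The single fixed element contributes weight 4.0, moment 4.0·311 = 1244.0.
Balance at y = 227 requires (1244.0 + w·212) / (4.0 + w) = 227.
So w = (227·4.0 − 1244.0)/(212 − 227) = -336.0/-15 ≈ 22.40.

w ≈ 22.4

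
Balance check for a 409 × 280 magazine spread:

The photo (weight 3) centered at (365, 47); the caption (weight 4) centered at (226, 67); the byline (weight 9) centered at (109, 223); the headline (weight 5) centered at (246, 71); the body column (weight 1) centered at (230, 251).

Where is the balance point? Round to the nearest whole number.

(202, 137)

Total weight = 3 + 4 + 9 + 5 + 1 = 22.
x: (3·365 + 4·226 + 9·109 + 5·246 + 1·230) / 22 = 4440 / 22 ≈ 201.82
y: (3·47 + 4·67 + 9·223 + 5·71 + 1·251) / 22 = 3022 / 22 ≈ 137.36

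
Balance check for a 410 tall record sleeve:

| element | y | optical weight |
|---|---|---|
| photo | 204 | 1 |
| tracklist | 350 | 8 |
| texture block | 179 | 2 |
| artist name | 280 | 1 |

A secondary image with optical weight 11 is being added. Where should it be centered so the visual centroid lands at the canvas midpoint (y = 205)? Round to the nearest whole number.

With the secondary image, Σw becomes 1 + 8 + 2 + 1 + 11 = 23.
y: need Σw·y = 23·205 = 4715. Existing = 1·204 + 8·350 + 2·179 + 1·280 = 3642. Remainder 1073 / 11 ≈ 97.55.

y ≈ 98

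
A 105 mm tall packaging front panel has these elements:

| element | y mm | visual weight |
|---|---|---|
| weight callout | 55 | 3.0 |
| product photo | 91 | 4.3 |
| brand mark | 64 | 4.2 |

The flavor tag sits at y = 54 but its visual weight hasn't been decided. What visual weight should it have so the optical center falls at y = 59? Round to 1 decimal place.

w ≈ 29.3

Known weights sum to 3.0 + 4.3 + 4.2 = 11.5; their moment is 3.0·55 + 4.3·91 + 4.2·64 = 825.1.
For the centroid to hit 59: (825.1 + w·54) / (11.5 + w) = 59.
So w = (59·11.5 − 825.1)/(54 − 59) = -146.6/-5 ≈ 29.32.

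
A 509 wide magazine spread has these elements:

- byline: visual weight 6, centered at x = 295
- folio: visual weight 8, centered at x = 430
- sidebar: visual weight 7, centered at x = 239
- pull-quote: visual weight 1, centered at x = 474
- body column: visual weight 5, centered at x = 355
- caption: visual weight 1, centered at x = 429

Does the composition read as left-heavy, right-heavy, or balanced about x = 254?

right-heavy

Weights sum to 6 + 8 + 7 + 1 + 5 + 1 = 28.
x: moment 9561 / weight 28 ≈ 341.46
Since 341.5 is right of 254, the composition reads right-heavy.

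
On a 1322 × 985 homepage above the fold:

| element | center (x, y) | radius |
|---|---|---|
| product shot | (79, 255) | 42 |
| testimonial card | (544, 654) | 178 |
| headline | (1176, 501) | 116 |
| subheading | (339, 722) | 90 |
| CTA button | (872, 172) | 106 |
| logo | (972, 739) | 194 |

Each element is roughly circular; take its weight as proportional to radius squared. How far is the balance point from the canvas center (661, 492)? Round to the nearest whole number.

Weights ∝ r²: product shot 42² = 1764, testimonial card 178² = 31684, headline 116² = 13456, subheading 90² = 8100, CTA button 106² = 11236, logo 194² = 37636; Σw = 103876.
Σw·x = 82325592; x̄ = 82325592/103876 ≈ 792.54.
y: moment 63506408 / weight 103876 ≈ 611.37
Relative to (661, 492): Δ = (131.54, 119.37); |Δ| = √(131.54² + 119.37²) ≈ 177.62.

≈ 178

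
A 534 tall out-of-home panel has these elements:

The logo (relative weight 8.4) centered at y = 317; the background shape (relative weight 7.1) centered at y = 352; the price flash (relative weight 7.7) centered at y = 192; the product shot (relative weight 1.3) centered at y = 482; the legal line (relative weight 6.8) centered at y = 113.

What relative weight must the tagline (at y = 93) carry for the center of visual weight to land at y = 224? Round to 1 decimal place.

w ≈ 7.8

Existing Σw = 31.3 (8.4 + 7.1 + 7.7 + 1.3 + 6.8); existing moment 8.4·317 + 7.1·352 + 7.7·192 + 1.3·482 + 6.8·113 = 8035.4.
Set Σw·y/Σw = 224: (8035.4 + 93w) = 224·(31.3 + w).
So w = (224·31.3 − 8035.4)/(93 − 224) = -1024.2/-131 ≈ 7.82.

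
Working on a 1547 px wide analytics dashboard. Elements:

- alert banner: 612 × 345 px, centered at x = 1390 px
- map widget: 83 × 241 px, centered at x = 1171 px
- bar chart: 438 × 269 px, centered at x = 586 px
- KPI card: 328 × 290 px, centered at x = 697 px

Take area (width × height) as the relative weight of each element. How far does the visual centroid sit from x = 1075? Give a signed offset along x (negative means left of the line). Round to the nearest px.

Taking area as weight: alert banner 612·345 = 211140, map widget 83·241 = 20003, bar chart 438·269 = 117822, KPI card 328·290 = 95120. Sum 444085.
x: (211140·1390 + 20003·1171 + 117822·586 + 95120·697) / 444085 = 452250445 / 444085 ≈ 1018.39
Offset from x = 1075: 1018.39 − 1075 ≈ -56.61.

≈ -57 px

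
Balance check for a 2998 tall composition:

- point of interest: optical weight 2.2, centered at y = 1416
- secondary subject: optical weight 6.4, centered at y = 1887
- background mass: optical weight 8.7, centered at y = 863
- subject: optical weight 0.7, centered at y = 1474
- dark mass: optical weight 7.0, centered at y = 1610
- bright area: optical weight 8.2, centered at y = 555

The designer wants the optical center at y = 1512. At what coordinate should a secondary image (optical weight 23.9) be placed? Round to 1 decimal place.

After adding the secondary image, total weight = 2.2 + 6.4 + 8.7 + 0.7 + 7.0 + 8.2 + 23.9 = 57.1.
Along y: (39552.9 + 23.9·y) / 57.1 = 1512 (existing moment 2.2·1416 + 6.4·1887 + 8.7·863 + 0.7·1474 + 7.0·1610 + 8.2·555 = 39552.9) ⇒ y = (86335.2 − 39552.9) / 23.9 ≈ 1957.42.

y ≈ 1957.4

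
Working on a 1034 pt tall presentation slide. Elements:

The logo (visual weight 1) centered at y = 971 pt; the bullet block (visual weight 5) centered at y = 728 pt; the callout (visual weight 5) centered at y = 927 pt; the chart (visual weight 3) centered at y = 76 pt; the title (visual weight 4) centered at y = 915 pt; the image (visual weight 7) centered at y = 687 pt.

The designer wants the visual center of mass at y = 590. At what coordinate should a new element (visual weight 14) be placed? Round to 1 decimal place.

y ≈ 361.9

With the new element, Σw becomes 1 + 5 + 5 + 3 + 4 + 7 + 14 = 39.
y: need Σw·y = 39·590 = 23010. Existing = 1·971 + 5·728 + 5·927 + 3·76 + 4·915 + 7·687 = 17943. Remainder 5067 / 14 ≈ 361.93.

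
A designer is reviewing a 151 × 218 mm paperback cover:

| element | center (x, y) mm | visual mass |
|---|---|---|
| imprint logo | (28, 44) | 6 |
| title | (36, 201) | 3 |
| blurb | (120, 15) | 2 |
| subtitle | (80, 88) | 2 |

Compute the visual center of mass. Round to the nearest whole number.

Σw = 6 + 3 + 2 + 2 = 13.
x: (6·28 + 3·36 + 2·120 + 2·80) / 13 = 676 / 13 ≈ 52.00
y: (6·44 + 3·201 + 2·15 + 2·88) / 13 = 1073 / 13 ≈ 82.54

(52, 83)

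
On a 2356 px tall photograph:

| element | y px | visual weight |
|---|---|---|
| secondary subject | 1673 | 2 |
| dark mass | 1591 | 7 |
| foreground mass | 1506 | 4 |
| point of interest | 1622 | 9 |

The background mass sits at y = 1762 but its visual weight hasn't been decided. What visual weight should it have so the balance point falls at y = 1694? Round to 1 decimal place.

w ≈ 31.8

Known weights sum to 2 + 7 + 4 + 9 = 22; their moment is 2·1673 + 7·1591 + 4·1506 + 9·1622 = 35105.
Balance at y = 1694 requires (35105 + w·1762) / (22 + w) = 1694.
Solving: w = (1694·22 − 35105) / (1762 − 1694) = 2163 / 68 ≈ 31.81.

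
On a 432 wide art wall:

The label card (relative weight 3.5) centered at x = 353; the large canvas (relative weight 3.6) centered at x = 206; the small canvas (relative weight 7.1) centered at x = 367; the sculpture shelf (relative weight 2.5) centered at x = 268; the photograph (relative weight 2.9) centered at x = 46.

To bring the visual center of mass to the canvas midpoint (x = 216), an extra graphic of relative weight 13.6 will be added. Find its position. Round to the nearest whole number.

New total weight: (3.5 + 3.6 + 7.1 + 2.5 + 2.9) + 13.6 = 33.2.
Along x: (5386.2 + 13.6·x) / 33.2 = 216 (existing moment 3.5·353 + 3.6·206 + 7.1·367 + 2.5·268 + 2.9·46 = 5386.2) ⇒ x = (7171.2 − 5386.2) / 13.6 ≈ 131.25.

x ≈ 131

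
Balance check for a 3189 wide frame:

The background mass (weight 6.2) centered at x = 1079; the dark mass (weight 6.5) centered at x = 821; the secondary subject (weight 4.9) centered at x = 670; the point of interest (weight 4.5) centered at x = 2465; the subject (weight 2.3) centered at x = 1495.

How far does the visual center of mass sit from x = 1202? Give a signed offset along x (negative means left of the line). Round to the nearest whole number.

Weights sum to 6.2 + 6.5 + 4.9 + 4.5 + 2.3 = 24.4.
x: (6.2·1079 + 6.5·821 + 4.9·670 + 4.5·2465 + 2.3·1495) / 24.4 = 29840.3 / 24.4 ≈ 1222.96
Difference: 1222.96 − 1202 ≈ 20.96.

≈ 21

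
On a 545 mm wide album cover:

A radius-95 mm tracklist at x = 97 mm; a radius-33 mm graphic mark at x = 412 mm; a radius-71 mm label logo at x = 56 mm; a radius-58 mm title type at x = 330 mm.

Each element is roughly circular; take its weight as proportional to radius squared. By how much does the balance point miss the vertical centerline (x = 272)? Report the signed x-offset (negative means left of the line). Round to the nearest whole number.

≈ -125 mm

r² weights: tracklist 95² = 9025, graphic mark 33² = 1089, label logo 71² = 5041, title type 58² = 3364. Total = 18519.
Σw·x = 9025·97 + 1089·412 + 5041·56 + 3364·330 = 2716509, so x̄ = 2716509/18519 ≈ 146.69.
Against x = 272, that's 146.69 − 272 = -125.31.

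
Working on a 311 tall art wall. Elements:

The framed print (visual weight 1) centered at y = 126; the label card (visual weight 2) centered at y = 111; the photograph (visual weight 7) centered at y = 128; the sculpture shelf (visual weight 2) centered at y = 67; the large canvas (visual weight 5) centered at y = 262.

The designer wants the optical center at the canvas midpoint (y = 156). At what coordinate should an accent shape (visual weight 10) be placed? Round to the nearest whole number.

With the accent shape, Σw becomes 1 + 2 + 7 + 2 + 5 + 10 = 27.
y: target moment 27×156 = 4212; current 1·126 + 2·111 + 7·128 + 2·67 + 5·262 = 2688; the accent shape supplies 1524, so y = 1524/10 ≈ 152.40.

y ≈ 152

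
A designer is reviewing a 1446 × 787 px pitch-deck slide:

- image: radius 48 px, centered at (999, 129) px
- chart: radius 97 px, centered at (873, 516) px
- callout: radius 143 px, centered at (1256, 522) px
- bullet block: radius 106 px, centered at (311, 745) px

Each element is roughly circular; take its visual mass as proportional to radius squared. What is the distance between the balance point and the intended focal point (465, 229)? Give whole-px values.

≈ 557 px

r² weights: image 48² = 2304, chart 97² = 9409, callout 143² = 20449, bullet block 106² = 11236. Total = 43398.
x: (2304·999 + 9409·873 + 20449·1256 + 11236·311) / 43398 = 39694093 / 43398 ≈ 914.65
y: (2304·129 + 9409·516 + 20449·522 + 11236·745) / 43398 = 24197458 / 43398 ≈ 557.57
Offset from (465, 229): Δx ≈ 449.65, Δy ≈ 328.57; distance = √(Δx² + Δy²) ≈ 556.91.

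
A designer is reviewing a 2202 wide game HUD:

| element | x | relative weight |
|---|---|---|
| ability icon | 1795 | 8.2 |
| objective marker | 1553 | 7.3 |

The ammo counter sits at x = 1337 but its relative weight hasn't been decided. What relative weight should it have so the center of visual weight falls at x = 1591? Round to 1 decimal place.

Existing Σw = 15.5 (8.2 + 7.3); existing moment 8.2·1795 + 7.3·1553 = 26055.9.
Balance at x = 1591 requires (26055.9 + w·1337) / (15.5 + w) = 1591.
Solving: w = (1591·15.5 − 26055.9) / (1337 − 1591) = -1395.4 / -254 ≈ 5.49.

w ≈ 5.5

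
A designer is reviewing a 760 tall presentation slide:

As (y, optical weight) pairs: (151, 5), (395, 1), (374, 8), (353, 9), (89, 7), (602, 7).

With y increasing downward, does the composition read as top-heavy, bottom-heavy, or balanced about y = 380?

top-heavy

Weights sum to 5 + 1 + 8 + 9 + 7 + 7 = 37.
y-moment: 5·151 + 1·395 + 8·374 + 9·353 + 7·89 + 7·602 = 12156; centroid 12156/37 ≈ 328.54.
328.5 lies above (smaller y than) the midline 380, so the layout is top-heavy.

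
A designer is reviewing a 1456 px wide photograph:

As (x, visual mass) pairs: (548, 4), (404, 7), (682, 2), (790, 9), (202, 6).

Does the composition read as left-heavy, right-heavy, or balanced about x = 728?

left-heavy

Weights sum to 4 + 7 + 2 + 9 + 6 = 28.
x: (4·548 + 7·404 + 2·682 + 9·790 + 6·202) / 28 = 14706 / 28 ≈ 525.21
525.2 lies left of the midline 728, so the layout is left-heavy.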